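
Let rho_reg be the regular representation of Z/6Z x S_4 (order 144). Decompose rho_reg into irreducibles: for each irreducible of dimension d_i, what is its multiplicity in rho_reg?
Each irreducible V_i of dimension d_i appears with multiplicity d_i, i.e. rho_reg = (direct sum over all irreducibles V_i) d_i V_i. The irreducible dimensions for Z/6Z x S_4 are 1, 1, 1, 1, 1, 1, 1, 1, 1, 1, 1, 1, 2, 2, 2, 2, 2, 2, 3, 3, 3, 3, 3, 3, 3, 3, 3, 3, 3, 3: 12 irreducibles of dimension 1, each with multiplicity 1; 6 irreducibles of dimension 2, each with multiplicity 2; 12 irreducibles of dimension 3, each with multiplicity 3. Total dimension 12*1*1 + 6*2*2 + 12*3*3 = 144 = |G|.

Justification: General theorem: in the regular representation of a finite group G, each irreducible appears with multiplicity equal to its dimension. Check: dim(rho_reg) = sum d_i^2 = 1 + 1 + 1 + 1 + 1 + 1 + 1 + 1 + 1 + 1 + 1 + 1 + 4 + 4 + 4 + 4 + 4 + 4 + 9 + 9 + 9 + 9 + 9 + 9 + 9 + 9 + 9 + 9 + 9 + 9 = 144 = |G|.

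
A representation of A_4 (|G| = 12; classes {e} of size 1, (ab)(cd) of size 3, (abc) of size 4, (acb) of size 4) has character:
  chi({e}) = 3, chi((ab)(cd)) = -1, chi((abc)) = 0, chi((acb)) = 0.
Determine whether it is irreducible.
Irreducible: <chi, chi> = 1.

Argument: <chi, chi> = (1/|G|) sum_C |C| * |chi(C)|^2 = (1/12)[1*|3|^2 + 3*|-1|^2 + 4*|0|^2 + 4*|0|^2]
  = (1/12)[(9) + (3) + (0) + (0)] = 12/12 = 1.
(Exp terms are combined using exp(i*s)*conj(exp(i*t)) = exp(i*(s-t)), and sums of them are collapsed using the identity that for every m > 1 the m distinct m-th roots of unity sum to 0, e.g. 1 + exp(2*I*pi/3) + exp(-2*I*pi/3) = 0.)
A character is irreducible iff <chi, chi> = 1, so this representation is irreducible.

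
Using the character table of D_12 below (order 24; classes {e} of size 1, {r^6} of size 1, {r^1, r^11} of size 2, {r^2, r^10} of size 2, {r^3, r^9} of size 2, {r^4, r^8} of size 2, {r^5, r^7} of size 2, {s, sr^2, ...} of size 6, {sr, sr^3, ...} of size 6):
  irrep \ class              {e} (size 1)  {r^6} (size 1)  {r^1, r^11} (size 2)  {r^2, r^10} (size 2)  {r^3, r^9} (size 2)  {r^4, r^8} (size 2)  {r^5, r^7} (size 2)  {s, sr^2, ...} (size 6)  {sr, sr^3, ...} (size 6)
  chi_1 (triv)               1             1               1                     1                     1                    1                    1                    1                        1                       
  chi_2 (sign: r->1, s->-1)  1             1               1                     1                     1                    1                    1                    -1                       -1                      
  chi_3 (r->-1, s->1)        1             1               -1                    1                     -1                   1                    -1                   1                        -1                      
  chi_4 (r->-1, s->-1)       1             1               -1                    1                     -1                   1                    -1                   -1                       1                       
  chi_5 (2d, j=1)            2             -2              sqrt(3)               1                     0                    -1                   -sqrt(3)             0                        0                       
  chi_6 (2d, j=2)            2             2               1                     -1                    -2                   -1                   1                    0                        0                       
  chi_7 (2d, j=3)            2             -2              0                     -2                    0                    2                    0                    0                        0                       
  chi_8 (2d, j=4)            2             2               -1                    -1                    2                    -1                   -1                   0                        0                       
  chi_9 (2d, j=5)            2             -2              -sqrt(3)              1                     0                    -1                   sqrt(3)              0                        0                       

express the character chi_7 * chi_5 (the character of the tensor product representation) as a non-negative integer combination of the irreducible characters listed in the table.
chi_7 tensor chi_5 = chi_6 + chi_8 (all other irreducibles have multiplicity 0).

Proof sketch: The character of a tensor product is the pointwise product (chi_7 * chi_5)(C) = chi_7(C) * chi_5(C):
  {e}: (2)*(2), {r^6}: (-2)*(-2), {r^1, r^11}: (0)*(sqrt(3)), {r^2, r^10}: (-2)*(1), {r^3, r^9}: (0)*(0), {r^4, r^8}: (2)*(-1), {r^5, r^7}: (0)*(-sqrt(3)), {s, sr^2, ...}: (0)*(0), {sr, sr^3, ...}: (0)*(0)
so (chi_7 * chi_5) takes values
  {e} -> 4, {r^6} -> 4, {r^1, r^11} -> 0, {r^2, r^10} -> -2, {r^3, r^9} -> 0, {r^4, r^8} -> -2, {r^5, r^7} -> 0, {s, sr^2, ...} -> 0, {sr, sr^3, ...} -> 0.
Now take the inner product of this character with each irreducible chi from the table, <chi_7*chi_5, chi> = (1/24) sum_C |C| (chi_7*chi_5)(C) conj(chi(C)):
  <chi_7*chi_5, chi_1> = (1/24)[1*(4)*conj(1) + 1*(4)*conj(1) + 2*(0)*conj(1) + 2*(-2)*conj(1) + 2*(0)*conj(1) + 2*(-2)*conj(1) + 2*(0)*conj(1) + 6*(0)*conj(1) + 6*(0)*conj(1)]
      = (1/24)[(4) + (4) + (0) + (-4) + (0) + (-4) + (0) + (0) + (0)] = 0/24 = 0
  <chi_7*chi_5, chi_2> = (1/24)[1*(4)*conj(1) + 1*(4)*conj(1) + 2*(0)*conj(1) + 2*(-2)*conj(1) + 2*(0)*conj(1) + 2*(-2)*conj(1) + 2*(0)*conj(1) + 6*(0)*conj(-1) + 6*(0)*conj(-1)]
      = (1/24)[(4) + (4) + (0) + (-4) + (0) + (-4) + (0) + (0) + (0)] = 0/24 = 0
  <chi_7*chi_5, chi_3> = (1/24)[1*(4)*conj(1) + 1*(4)*conj(1) + 2*(0)*conj(-1) + 2*(-2)*conj(1) + 2*(0)*conj(-1) + 2*(-2)*conj(1) + 2*(0)*conj(-1) + 6*(0)*conj(1) + 6*(0)*conj(-1)]
      = (1/24)[(4) + (4) + (0) + (-4) + (0) + (-4) + (0) + (0) + (0)] = 0/24 = 0
  <chi_7*chi_5, chi_4> = (1/24)[1*(4)*conj(1) + 1*(4)*conj(1) + 2*(0)*conj(-1) + 2*(-2)*conj(1) + 2*(0)*conj(-1) + 2*(-2)*conj(1) + 2*(0)*conj(-1) + 6*(0)*conj(-1) + 6*(0)*conj(1)]
      = (1/24)[(4) + (4) + (0) + (-4) + (0) + (-4) + (0) + (0) + (0)] = 0/24 = 0
  <chi_7*chi_5, chi_5> = (1/24)[1*(4)*conj(2) + 1*(4)*conj(-2) + 2*(0)*conj(sqrt(3)) + 2*(-2)*conj(1) + 2*(0)*conj(0) + 2*(-2)*conj(-1) + 2*(0)*conj(-sqrt(3)) + 6*(0)*conj(0) + 6*(0)*conj(0)]
      = (1/24)[(8) + (-8) + (0) + (-4) + (0) + (4) + (0) + (0) + (0)] = 0/24 = 0
  <chi_7*chi_5, chi_6> = (1/24)[1*(4)*conj(2) + 1*(4)*conj(2) + 2*(0)*conj(1) + 2*(-2)*conj(-1) + 2*(0)*conj(-2) + 2*(-2)*conj(-1) + 2*(0)*conj(1) + 6*(0)*conj(0) + 6*(0)*conj(0)]
      = (1/24)[(8) + (8) + (0) + (4) + (0) + (4) + (0) + (0) + (0)] = 24/24 = 1
  <chi_7*chi_5, chi_7> = (1/24)[1*(4)*conj(2) + 1*(4)*conj(-2) + 2*(0)*conj(0) + 2*(-2)*conj(-2) + 2*(0)*conj(0) + 2*(-2)*conj(2) + 2*(0)*conj(0) + 6*(0)*conj(0) + 6*(0)*conj(0)]
      = (1/24)[(8) + (-8) + (0) + (8) + (0) + (-8) + (0) + (0) + (0)] = 0/24 = 0
  <chi_7*chi_5, chi_8> = (1/24)[1*(4)*conj(2) + 1*(4)*conj(2) + 2*(0)*conj(-1) + 2*(-2)*conj(-1) + 2*(0)*conj(2) + 2*(-2)*conj(-1) + 2*(0)*conj(-1) + 6*(0)*conj(0) + 6*(0)*conj(0)]
      = (1/24)[(8) + (8) + (0) + (4) + (0) + (4) + (0) + (0) + (0)] = 24/24 = 1
  <chi_7*chi_5, chi_9> = (1/24)[1*(4)*conj(2) + 1*(4)*conj(-2) + 2*(0)*conj(-sqrt(3)) + 2*(-2)*conj(1) + 2*(0)*conj(0) + 2*(-2)*conj(-1) + 2*(0)*conj(sqrt(3)) + 6*(0)*conj(0) + 6*(0)*conj(0)]
      = (1/24)[(8) + (-8) + (0) + (-4) + (0) + (4) + (0) + (0) + (0)] = 0/24 = 0
Hence the multiplicities are chi_6: 1, chi_8: 1. Dimension check: dim(chi_7)*dim(chi_5) = 2*2 = 4 and sum (mult * dim) = 1*2 + 1*2 = 4.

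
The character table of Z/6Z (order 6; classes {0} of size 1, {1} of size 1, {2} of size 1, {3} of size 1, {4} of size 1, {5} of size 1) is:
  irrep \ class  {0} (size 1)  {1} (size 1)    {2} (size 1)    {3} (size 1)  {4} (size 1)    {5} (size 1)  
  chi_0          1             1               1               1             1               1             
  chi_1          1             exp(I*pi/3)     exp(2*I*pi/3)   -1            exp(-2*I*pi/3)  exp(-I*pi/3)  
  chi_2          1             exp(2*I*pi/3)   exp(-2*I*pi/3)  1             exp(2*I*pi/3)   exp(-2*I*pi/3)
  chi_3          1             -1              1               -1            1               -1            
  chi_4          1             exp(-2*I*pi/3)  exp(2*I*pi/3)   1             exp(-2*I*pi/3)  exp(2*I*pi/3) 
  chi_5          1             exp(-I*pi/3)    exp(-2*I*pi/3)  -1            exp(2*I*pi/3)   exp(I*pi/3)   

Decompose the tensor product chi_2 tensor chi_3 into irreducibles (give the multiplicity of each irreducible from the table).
chi_2 tensor chi_3 = chi_5 (all other irreducibles have multiplicity 0).

Why: The character of a tensor product is the pointwise product (chi_2 * chi_3)(C) = chi_2(C) * chi_3(C):
  {0}: (1)*(1), {1}: (exp(2*I*pi/3))*(-1), {2}: (exp(-2*I*pi/3))*(1), {3}: (1)*(-1), {4}: (exp(2*I*pi/3))*(1), {5}: (exp(-2*I*pi/3))*(-1)
so (chi_2 * chi_3) takes values
  {0} -> 1, {1} -> -exp(2*I*pi/3), {2} -> exp(-2*I*pi/3), {3} -> -1, {4} -> exp(2*I*pi/3), {5} -> -exp(-2*I*pi/3).
Now take the inner product of this character with each irreducible chi from the table, <chi_2*chi_3, chi> = (1/6) sum_C |C| (chi_2*chi_3)(C) conj(chi(C)):
  <chi_2*chi_3, chi_0> = (1/6)[1*(1)*conj(1) + 1*(-exp(2*I*pi/3))*conj(1) + 1*(exp(-2*I*pi/3))*conj(1) + 1*(-1)*conj(1) + 1*(exp(2*I*pi/3))*conj(1) + 1*(-exp(-2*I*pi/3))*conj(1)]
      = (1/6)[(1) + (-exp(2*I*pi/3)) + (exp(-2*I*pi/3)) + (-1) + (exp(2*I*pi/3)) + (-exp(-2*I*pi/3))] = 0/6 = 0
  <chi_2*chi_3, chi_1> = (1/6)[1*(1)*conj(1) + 1*(-exp(2*I*pi/3))*conj(exp(I*pi/3)) + 1*(exp(-2*I*pi/3))*conj(exp(2*I*pi/3)) + 1*(-1)*conj(-1) + 1*(exp(2*I*pi/3))*conj(exp(-2*I*pi/3)) + 1*(-exp(-2*I*pi/3))*conj(exp(-I*pi/3))]
      = (1/6)[(1) + (-exp(I*pi/3)) + (exp(2*I*pi/3)) + (1) + (exp(-2*I*pi/3)) + (-exp(-I*pi/3))] = 0/6 = 0
  <chi_2*chi_3, chi_2> = (1/6)[1*(1)*conj(1) + 1*(-exp(2*I*pi/3))*conj(exp(2*I*pi/3)) + 1*(exp(-2*I*pi/3))*conj(exp(-2*I*pi/3)) + 1*(-1)*conj(1) + 1*(exp(2*I*pi/3))*conj(exp(2*I*pi/3)) + 1*(-exp(-2*I*pi/3))*conj(exp(-2*I*pi/3))]
      = (1/6)[(1) + (-1) + (1) + (-1) + (1) + (-1)] = 0/6 = 0
  <chi_2*chi_3, chi_3> = (1/6)[1*(1)*conj(1) + 1*(-exp(2*I*pi/3))*conj(-1) + 1*(exp(-2*I*pi/3))*conj(1) + 1*(-1)*conj(-1) + 1*(exp(2*I*pi/3))*conj(1) + 1*(-exp(-2*I*pi/3))*conj(-1)]
      = (1/6)[(1) + (exp(2*I*pi/3)) + (exp(-2*I*pi/3)) + (1) + (exp(2*I*pi/3)) + (exp(-2*I*pi/3))] = 0/6 = 0
  <chi_2*chi_3, chi_4> = (1/6)[1*(1)*conj(1) + 1*(-exp(2*I*pi/3))*conj(exp(-2*I*pi/3)) + 1*(exp(-2*I*pi/3))*conj(exp(2*I*pi/3)) + 1*(-1)*conj(1) + 1*(exp(2*I*pi/3))*conj(exp(-2*I*pi/3)) + 1*(-exp(-2*I*pi/3))*conj(exp(2*I*pi/3))]
      = (1/6)[(1) + (-exp(-2*I*pi/3)) + (exp(2*I*pi/3)) + (-1) + (exp(-2*I*pi/3)) + (-exp(2*I*pi/3))] = 0/6 = 0
  <chi_2*chi_3, chi_5> = (1/6)[1*(1)*conj(1) + 1*(-exp(2*I*pi/3))*conj(exp(-I*pi/3)) + 1*(exp(-2*I*pi/3))*conj(exp(-2*I*pi/3)) + 1*(-1)*conj(-1) + 1*(exp(2*I*pi/3))*conj(exp(2*I*pi/3)) + 1*(-exp(-2*I*pi/3))*conj(exp(I*pi/3))]
      = (1/6)[(1) + (1) + (1) + (1) + (1) + (1)] = 6/6 = 1
(Exp terms are combined using exp(i*s)*conj(exp(i*t)) = exp(i*(s-t)), and sums of them are collapsed using the identity that for every m > 1 the m distinct m-th roots of unity sum to 0, e.g. 1 + exp(2*I*pi/3) + exp(-2*I*pi/3) = 0.)
Hence the multiplicities are chi_5: 1. Dimension check: dim(chi_2)*dim(chi_3) = 1*1 = 1 and sum (mult * dim) = 1*1 = 1.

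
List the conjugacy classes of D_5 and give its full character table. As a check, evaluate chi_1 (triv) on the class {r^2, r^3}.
Conjugacy classes: {e} of size 1, {r^1, r^4} of size 2, {r^2, r^3} of size 2, {s, sr, ..., sr^4} of size 5.
Character table:
  irrep \ class              {e} (size 1)  {r^1, r^4} (size 2)  {r^2, r^3} (size 2)  {s, sr, ..., sr^4} (size 5)
  chi_1 (triv)               1             1                    1                    1                          
  chi_2 (sign: r->1, s->-1)  1             1                    1                    -1                         
  chi_3 (2d, j=1)            2             -1/2 + sqrt(5)/2     -sqrt(5)/2 - 1/2     0                          
  chi_4 (2d, j=2)            2             -sqrt(5)/2 - 1/2     -1/2 + sqrt(5)/2     0                          

Spot check: chi_1 (triv) on {r^2, r^3} = 1.

Reasoning: D_5 has order 2*5 = 10 with 4 conjugacy classes, hence 4 irreducibles. Sum of squared dims 1 + 1 + 4 + 4 = 10 = |G|. Linear characters come from the abelianisation; the 2-dimensional irreps have character r^k -> 2*cos(2*pi*j*k/5), reflections -> 0.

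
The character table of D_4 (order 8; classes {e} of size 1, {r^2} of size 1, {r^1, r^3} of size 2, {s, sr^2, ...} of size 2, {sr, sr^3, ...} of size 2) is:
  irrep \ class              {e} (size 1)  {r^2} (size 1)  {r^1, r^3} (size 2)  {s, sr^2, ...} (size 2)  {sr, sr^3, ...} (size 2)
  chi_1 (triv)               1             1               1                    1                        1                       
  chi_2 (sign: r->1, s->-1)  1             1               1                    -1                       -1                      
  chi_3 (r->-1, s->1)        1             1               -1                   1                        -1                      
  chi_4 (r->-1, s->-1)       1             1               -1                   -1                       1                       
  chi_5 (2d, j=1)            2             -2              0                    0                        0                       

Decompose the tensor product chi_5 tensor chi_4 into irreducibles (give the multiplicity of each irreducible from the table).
chi_5 tensor chi_4 = chi_5 (all other irreducibles have multiplicity 0).

Explanation: The character of a tensor product is the pointwise product (chi_5 * chi_4)(C) = chi_5(C) * chi_4(C):
  {e}: (2)*(1), {r^2}: (-2)*(1), {r^1, r^3}: (0)*(-1), {s, sr^2, ...}: (0)*(-1), {sr, sr^3, ...}: (0)*(1)
so (chi_5 * chi_4) takes values
  {e} -> 2, {r^2} -> -2, {r^1, r^3} -> 0, {s, sr^2, ...} -> 0, {sr, sr^3, ...} -> 0.
Now take the inner product of this character with each irreducible chi from the table, <chi_5*chi_4, chi> = (1/8) sum_C |C| (chi_5*chi_4)(C) conj(chi(C)):
  <chi_5*chi_4, chi_1> = (1/8)[1*(2)*conj(1) + 1*(-2)*conj(1) + 2*(0)*conj(1) + 2*(0)*conj(1) + 2*(0)*conj(1)]
      = (1/8)[(2) + (-2) + (0) + (0) + (0)] = 0/8 = 0
  <chi_5*chi_4, chi_2> = (1/8)[1*(2)*conj(1) + 1*(-2)*conj(1) + 2*(0)*conj(1) + 2*(0)*conj(-1) + 2*(0)*conj(-1)]
      = (1/8)[(2) + (-2) + (0) + (0) + (0)] = 0/8 = 0
  <chi_5*chi_4, chi_3> = (1/8)[1*(2)*conj(1) + 1*(-2)*conj(1) + 2*(0)*conj(-1) + 2*(0)*conj(1) + 2*(0)*conj(-1)]
      = (1/8)[(2) + (-2) + (0) + (0) + (0)] = 0/8 = 0
  <chi_5*chi_4, chi_4> = (1/8)[1*(2)*conj(1) + 1*(-2)*conj(1) + 2*(0)*conj(-1) + 2*(0)*conj(-1) + 2*(0)*conj(1)]
      = (1/8)[(2) + (-2) + (0) + (0) + (0)] = 0/8 = 0
  <chi_5*chi_4, chi_5> = (1/8)[1*(2)*conj(2) + 1*(-2)*conj(-2) + 2*(0)*conj(0) + 2*(0)*conj(0) + 2*(0)*conj(0)]
      = (1/8)[(4) + (4) + (0) + (0) + (0)] = 8/8 = 1
Hence the multiplicities are chi_5: 1. Dimension check: dim(chi_5)*dim(chi_4) = 2*1 = 2 and sum (mult * dim) = 1*2 = 2.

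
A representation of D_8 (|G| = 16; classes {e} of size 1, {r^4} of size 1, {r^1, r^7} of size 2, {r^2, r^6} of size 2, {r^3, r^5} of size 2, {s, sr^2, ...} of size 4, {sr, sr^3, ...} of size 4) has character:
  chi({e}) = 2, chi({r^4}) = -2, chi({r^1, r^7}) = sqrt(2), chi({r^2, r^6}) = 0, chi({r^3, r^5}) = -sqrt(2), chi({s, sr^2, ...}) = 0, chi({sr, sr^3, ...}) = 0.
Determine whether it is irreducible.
Irreducible: <chi, chi> = 1.

Explanation: <chi, chi> = (1/|G|) sum_C |C| * |chi(C)|^2 = (1/16)[1*|2|^2 + 1*|-2|^2 + 2*|sqrt(2)|^2 + 2*|0|^2 + 2*|-sqrt(2)|^2 + 4*|0|^2 + 4*|0|^2]
  = (1/16)[(4) + (4) + (4) + (0) + (4) + (0) + (0)] = 16/16 = 1.
A character is irreducible iff <chi, chi> = 1, so this representation is irreducible.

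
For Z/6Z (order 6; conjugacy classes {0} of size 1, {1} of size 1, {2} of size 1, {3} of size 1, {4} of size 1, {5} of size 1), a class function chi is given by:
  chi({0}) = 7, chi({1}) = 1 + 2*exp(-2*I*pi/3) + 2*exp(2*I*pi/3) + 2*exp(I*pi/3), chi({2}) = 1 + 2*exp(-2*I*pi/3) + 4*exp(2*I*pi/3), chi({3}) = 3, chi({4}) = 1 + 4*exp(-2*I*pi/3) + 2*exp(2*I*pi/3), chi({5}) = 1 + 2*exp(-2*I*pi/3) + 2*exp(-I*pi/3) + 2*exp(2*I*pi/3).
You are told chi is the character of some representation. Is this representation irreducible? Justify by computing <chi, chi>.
Not irreducible (reducible): <chi, chi> = 13 > 1.

Justification: <chi, chi> = (1/|G|) sum_C |C| * |chi(C)|^2 = (1/6)[1*|7|^2 + 1*|1 + 2*exp(-2*I*pi/3) + 2*exp(2*I*pi/3) + 2*exp(I*pi/3)|^2 + 1*|1 + 2*exp(-2*I*pi/3) + 4*exp(2*I*pi/3)|^2 + 1*|3|^2 + 1*|1 + 4*exp(-2*I*pi/3) + 2*exp(2*I*pi/3)|^2 + 1*|1 + 2*exp(-2*I*pi/3) + 2*exp(-I*pi/3) + 2*exp(2*I*pi/3)|^2]
  = (1/6)[(49) + (3) + (7) + (9) + (7) + (3)] = 78/6 = 13.
(Exp terms are combined using exp(i*s)*conj(exp(i*t)) = exp(i*(s-t)), and sums of them are collapsed using the identity that for every m > 1 the m distinct m-th roots of unity sum to 0, e.g. 1 + exp(2*I*pi/3) + exp(-2*I*pi/3) = 0.)
A character is irreducible iff <chi, chi> = 1, so this representation is reducible.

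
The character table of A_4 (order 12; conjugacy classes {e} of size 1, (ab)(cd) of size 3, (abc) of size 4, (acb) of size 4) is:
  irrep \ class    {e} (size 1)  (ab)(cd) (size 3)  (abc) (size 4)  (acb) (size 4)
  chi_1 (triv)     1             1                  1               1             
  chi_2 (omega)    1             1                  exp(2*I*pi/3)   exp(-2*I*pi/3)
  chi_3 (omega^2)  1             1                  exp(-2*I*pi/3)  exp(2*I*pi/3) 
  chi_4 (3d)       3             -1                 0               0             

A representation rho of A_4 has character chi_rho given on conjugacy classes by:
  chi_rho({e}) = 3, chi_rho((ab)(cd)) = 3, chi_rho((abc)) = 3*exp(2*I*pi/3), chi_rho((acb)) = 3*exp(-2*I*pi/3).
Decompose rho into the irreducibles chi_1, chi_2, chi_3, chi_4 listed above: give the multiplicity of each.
Multiplicities: chi_1: 0, chi_2: 3, chi_3: 0, chi_4: 0.

Why: Use <chi_rho, chi> = (1/|G|) sum_C |C| * chi_rho(C) * conj(chi(C)) with |G| = 12 for each irreducible chi in the table:
  <chi_rho, chi_1> = (1/12)[1*(3)*conj(1) + 3*(3)*conj(1) + 4*(3*exp(2*I*pi/3))*conj(1) + 4*(3*exp(-2*I*pi/3))*conj(1)]
      = (1/12)[(3) + (9) + (12*exp(2*I*pi/3)) + (12*exp(-2*I*pi/3))] = 0/12 = 0
  <chi_rho, chi_2> = (1/12)[1*(3)*conj(1) + 3*(3)*conj(1) + 4*(3*exp(2*I*pi/3))*conj(exp(2*I*pi/3)) + 4*(3*exp(-2*I*pi/3))*conj(exp(-2*I*pi/3))]
      = (1/12)[(3) + (9) + (12) + (12)] = 36/12 = 3
  <chi_rho, chi_3> = (1/12)[1*(3)*conj(1) + 3*(3)*conj(1) + 4*(3*exp(2*I*pi/3))*conj(exp(-2*I*pi/3)) + 4*(3*exp(-2*I*pi/3))*conj(exp(2*I*pi/3))]
      = (1/12)[(3) + (9) + (12*exp(-2*I*pi/3)) + (12*exp(2*I*pi/3))] = 0/12 = 0
  <chi_rho, chi_4> = (1/12)[1*(3)*conj(3) + 3*(3)*conj(-1) + 4*(3*exp(2*I*pi/3))*conj(0) + 4*(3*exp(-2*I*pi/3))*conj(0)]
      = (1/12)[(9) + (-9) + (0) + (0)] = 0/12 = 0
(Exp terms are combined using exp(i*s)*conj(exp(i*t)) = exp(i*(s-t)), and sums of them are collapsed using the identity that for every m > 1 the m distinct m-th roots of unity sum to 0, e.g. 1 + exp(2*I*pi/3) + exp(-2*I*pi/3) = 0.)
Dimension check: dim(rho) = sum (mult * dim) = 0*1 + 3*1 + 0*1 + 0*3 = 3 = chi_rho(e) = 3.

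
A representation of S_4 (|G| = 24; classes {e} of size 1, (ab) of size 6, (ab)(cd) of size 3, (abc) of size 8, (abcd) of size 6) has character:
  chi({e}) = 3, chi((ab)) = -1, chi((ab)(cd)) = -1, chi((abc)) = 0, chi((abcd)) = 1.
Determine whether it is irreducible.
Irreducible: <chi, chi> = 1.

Details: <chi, chi> = (1/|G|) sum_C |C| * |chi(C)|^2 = (1/24)[1*|3|^2 + 6*|-1|^2 + 3*|-1|^2 + 8*|0|^2 + 6*|1|^2]
  = (1/24)[(9) + (6) + (3) + (0) + (6)] = 24/24 = 1.
A character is irreducible iff <chi, chi> = 1, so this representation is irreducible.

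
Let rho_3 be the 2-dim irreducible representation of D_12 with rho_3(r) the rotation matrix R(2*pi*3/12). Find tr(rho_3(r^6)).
chi_{rho_3}(r^6) = 2*cos(2*pi*3*6/12) = -2

Reasoning: rho_3(r^6) is rotation by angle 2*pi*3*6/12, whose trace is 2*cos(2*pi*3*6/12) = -2.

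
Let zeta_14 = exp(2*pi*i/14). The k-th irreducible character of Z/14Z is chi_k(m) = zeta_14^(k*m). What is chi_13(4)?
chi_13(4) = zeta_14^52 = exp(-4*I*pi/7)

Justification: chi_13(4) = zeta_14^(13*4) = zeta_14^52. Since zeta_14^14 = 1, this equals zeta_14^10 = exp(2*pi*i*10/14) = exp(-4*I*pi/7).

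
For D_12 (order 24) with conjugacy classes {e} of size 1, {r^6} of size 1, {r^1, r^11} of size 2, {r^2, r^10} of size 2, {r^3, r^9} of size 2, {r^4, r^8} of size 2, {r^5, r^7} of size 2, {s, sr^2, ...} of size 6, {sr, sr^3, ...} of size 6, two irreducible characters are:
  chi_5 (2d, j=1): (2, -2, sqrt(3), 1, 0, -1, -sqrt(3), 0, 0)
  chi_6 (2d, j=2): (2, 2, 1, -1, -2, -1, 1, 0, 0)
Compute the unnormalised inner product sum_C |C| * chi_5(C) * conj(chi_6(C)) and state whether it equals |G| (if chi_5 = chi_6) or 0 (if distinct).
Sum = 0; so <chi_5, chi_6> = 0 (distinct irreducibles are orthogonal).

Solution. Compute term by term over conjugacy classes (|C| * chi_5(C) * conj(chi_6(C))):
  1*(2)*conj(2) + 1*(-2)*conj(2) + 2*(sqrt(3))*conj(1) + 2*(1)*conj(-1) + 2*(0)*conj(-2) + 2*(-1)*conj(-1) + 2*(-sqrt(3))*conj(1) + 6*(0)*conj(0) + 6*(0)*conj(0)
  = (4) + (-4) + (2*sqrt(3)) + (-2) + (0) + (2) + (-2*sqrt(3)) + (0) + (0)
  = 0.
Dividing by |G| = 24 gives 0/24 = 0, matching the row-orthogonality relation <chi_5, chi_6> = [chi_5 = chi_6].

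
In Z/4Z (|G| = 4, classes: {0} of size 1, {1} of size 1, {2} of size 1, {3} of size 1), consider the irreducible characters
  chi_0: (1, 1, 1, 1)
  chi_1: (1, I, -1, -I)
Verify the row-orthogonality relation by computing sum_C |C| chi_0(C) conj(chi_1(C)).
Sum = 0; so <chi_0, chi_1> = 0 (distinct irreducibles are orthogonal).

Solution. Compute term by term over conjugacy classes (|C| * chi_0(C) * conj(chi_1(C))):
  1*(1)*conj(1) + 1*(1)*conj(I) + 1*(1)*conj(-1) + 1*(1)*conj(-I)
  = (1) + (-I) + (-1) + (I)
  = 0.
(Exp terms are combined using exp(i*s)*conj(exp(i*t)) = exp(i*(s-t)), and sums of them are collapsed using the identity that for every m > 1 the m distinct m-th roots of unity sum to 0, e.g. 1 + exp(2*I*pi/3) + exp(-2*I*pi/3) = 0.)
Dividing by |G| = 4 gives 0/4 = 0, matching the row-orthogonality relation <chi_0, chi_1> = [chi_0 = chi_1].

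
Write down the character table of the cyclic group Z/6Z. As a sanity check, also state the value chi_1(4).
Character table of Z/6Z (irreps indexed chi_0,...,chi_5 with chi_k(m) = zeta_6^(k*m), zeta_6 = exp(2*pi*i/6)):
  irrep \ class  {0} (size 1)  {1} (size 1)    {2} (size 1)    {3} (size 1)  {4} (size 1)    {5} (size 1)  
  chi_0          1             1               1               1             1               1             
  chi_1          1             exp(I*pi/3)     exp(2*I*pi/3)   -1            exp(-2*I*pi/3)  exp(-I*pi/3)  
  chi_2          1             exp(2*I*pi/3)   exp(-2*I*pi/3)  1             exp(2*I*pi/3)   exp(-2*I*pi/3)
  chi_3          1             -1              1               -1            1               -1            
  chi_4          1             exp(-2*I*pi/3)  exp(2*I*pi/3)   1             exp(-2*I*pi/3)  exp(2*I*pi/3) 
  chi_5          1             exp(-I*pi/3)    exp(-2*I*pi/3)  -1            exp(2*I*pi/3)   exp(I*pi/3)   

Spot check: chi_1(4) = zeta_6^(1*4) = zeta_6^4 = exp(-2*I*pi/3).

Argument: Z/6Z is abelian, so all 6 irreducible complex representations are 1-dimensional. They are given by chi_k(m) = zeta_6^(k*m) for k = 0,...,5. Row orthogonality: sum_m chi_k(m) conj(chi_l(m)) = 6 * [k = l].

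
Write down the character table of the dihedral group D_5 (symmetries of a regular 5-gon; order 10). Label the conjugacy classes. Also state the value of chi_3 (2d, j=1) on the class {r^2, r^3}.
Conjugacy classes: {e} of size 1, {r^1, r^4} of size 2, {r^2, r^3} of size 2, {s, sr, ..., sr^4} of size 5.
Character table:
  irrep \ class              {e} (size 1)  {r^1, r^4} (size 2)  {r^2, r^3} (size 2)  {s, sr, ..., sr^4} (size 5)
  chi_1 (triv)               1             1                    1                    1                          
  chi_2 (sign: r->1, s->-1)  1             1                    1                    -1                         
  chi_3 (2d, j=1)            2             -1/2 + sqrt(5)/2     -sqrt(5)/2 - 1/2     0                          
  chi_4 (2d, j=2)            2             -sqrt(5)/2 - 1/2     -1/2 + sqrt(5)/2     0                          

Spot check: chi_3 (2d, j=1) on {r^2, r^3} = -sqrt(5)/2 - 1/2.

Argument: D_5 has order 2*5 = 10 with 4 conjugacy classes, hence 4 irreducibles. Sum of squared dims 1 + 1 + 4 + 4 = 10 = |G|. Linear characters come from the abelianisation; the 2-dimensional irreps have character r^k -> 2*cos(2*pi*j*k/5), reflections -> 0.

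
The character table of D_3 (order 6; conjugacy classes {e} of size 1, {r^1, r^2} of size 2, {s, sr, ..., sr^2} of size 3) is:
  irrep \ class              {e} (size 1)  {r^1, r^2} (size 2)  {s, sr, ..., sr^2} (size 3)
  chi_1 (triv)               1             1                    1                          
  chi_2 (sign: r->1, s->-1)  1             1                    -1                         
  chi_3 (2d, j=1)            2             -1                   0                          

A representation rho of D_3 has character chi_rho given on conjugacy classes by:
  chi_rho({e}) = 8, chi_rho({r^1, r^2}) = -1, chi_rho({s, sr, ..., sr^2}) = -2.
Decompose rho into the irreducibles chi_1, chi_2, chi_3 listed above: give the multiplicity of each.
Multiplicities: chi_1: 0, chi_2: 2, chi_3: 3.

Argument: Use <chi_rho, chi> = (1/|G|) sum_C |C| * chi_rho(C) * conj(chi(C)) with |G| = 6 for each irreducible chi in the table:
  <chi_rho, chi_1> = (1/6)[1*(8)*conj(1) + 2*(-1)*conj(1) + 3*(-2)*conj(1)]
      = (1/6)[(8) + (-2) + (-6)] = 0/6 = 0
  <chi_rho, chi_2> = (1/6)[1*(8)*conj(1) + 2*(-1)*conj(1) + 3*(-2)*conj(-1)]
      = (1/6)[(8) + (-2) + (6)] = 12/6 = 2
  <chi_rho, chi_3> = (1/6)[1*(8)*conj(2) + 2*(-1)*conj(-1) + 3*(-2)*conj(0)]
      = (1/6)[(16) + (2) + (0)] = 18/6 = 3
Dimension check: dim(rho) = sum (mult * dim) = 0*1 + 2*1 + 3*2 = 8 = chi_rho(e) = 8.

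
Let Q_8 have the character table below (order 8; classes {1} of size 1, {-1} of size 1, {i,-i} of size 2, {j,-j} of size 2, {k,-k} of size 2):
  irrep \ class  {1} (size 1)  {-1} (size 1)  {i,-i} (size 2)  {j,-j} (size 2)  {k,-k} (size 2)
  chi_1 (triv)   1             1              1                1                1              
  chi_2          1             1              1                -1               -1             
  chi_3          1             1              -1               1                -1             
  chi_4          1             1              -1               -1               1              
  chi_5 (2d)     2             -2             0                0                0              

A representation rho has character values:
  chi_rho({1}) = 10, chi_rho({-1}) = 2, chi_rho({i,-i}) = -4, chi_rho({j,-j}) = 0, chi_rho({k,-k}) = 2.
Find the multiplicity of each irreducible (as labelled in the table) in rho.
Multiplicities: chi_1: 1, chi_2: 0, chi_3: 2, chi_4: 3, chi_5: 2.

Solution. Use <chi_rho, chi> = (1/|G|) sum_C |C| * chi_rho(C) * conj(chi(C)) with |G| = 8 for each irreducible chi in the table:
  <chi_rho, chi_1> = (1/8)[1*(10)*conj(1) + 1*(2)*conj(1) + 2*(-4)*conj(1) + 2*(0)*conj(1) + 2*(2)*conj(1)]
      = (1/8)[(10) + (2) + (-8) + (0) + (4)] = 8/8 = 1
  <chi_rho, chi_2> = (1/8)[1*(10)*conj(1) + 1*(2)*conj(1) + 2*(-4)*conj(1) + 2*(0)*conj(-1) + 2*(2)*conj(-1)]
      = (1/8)[(10) + (2) + (-8) + (0) + (-4)] = 0/8 = 0
  <chi_rho, chi_3> = (1/8)[1*(10)*conj(1) + 1*(2)*conj(1) + 2*(-4)*conj(-1) + 2*(0)*conj(1) + 2*(2)*conj(-1)]
      = (1/8)[(10) + (2) + (8) + (0) + (-4)] = 16/8 = 2
  <chi_rho, chi_4> = (1/8)[1*(10)*conj(1) + 1*(2)*conj(1) + 2*(-4)*conj(-1) + 2*(0)*conj(-1) + 2*(2)*conj(1)]
      = (1/8)[(10) + (2) + (8) + (0) + (4)] = 24/8 = 3
  <chi_rho, chi_5> = (1/8)[1*(10)*conj(2) + 1*(2)*conj(-2) + 2*(-4)*conj(0) + 2*(0)*conj(0) + 2*(2)*conj(0)]
      = (1/8)[(20) + (-4) + (0) + (0) + (0)] = 16/8 = 2
Dimension check: dim(rho) = sum (mult * dim) = 1*1 + 0*1 + 2*1 + 3*1 + 2*2 = 10 = chi_rho(e) = 10.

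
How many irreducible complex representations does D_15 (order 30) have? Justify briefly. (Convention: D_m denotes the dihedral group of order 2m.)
9

The number of irreducible complex representations of a finite group equals its number of conjugacy classes. D_15 has 9 conjugacy classes ((n+3)/2 for n odd), so D_15 (order 30) has exactly 9 irreducible complex representations.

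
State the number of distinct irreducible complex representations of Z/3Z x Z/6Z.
18

Solution. The number of irreducible complex representations of a finite group equals its number of conjugacy classes. Z/3Z x Z/6Z is abelian of order 18, so every element is its own conjugacy class: 18 classes, so Z/3Z x Z/6Z (order 18) has exactly 18 irreducible complex representations.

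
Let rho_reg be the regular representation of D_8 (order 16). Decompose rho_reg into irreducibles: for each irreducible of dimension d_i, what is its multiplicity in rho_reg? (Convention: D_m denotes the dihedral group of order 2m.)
Each irreducible V_i of dimension d_i appears with multiplicity d_i, i.e. rho_reg = (direct sum over all irreducibles V_i) d_i V_i. The irreducible dimensions for D_8 are 1, 1, 1, 1, 2, 2, 2: 4 irreducibles of dimension 1, each with multiplicity 1; 3 irreducibles of dimension 2, each with multiplicity 2. Total dimension 4*1*1 + 3*2*2 = 16 = |G|.

Why: General theorem: in the regular representation of a finite group G, each irreducible appears with multiplicity equal to its dimension. Check: dim(rho_reg) = sum d_i^2 = 1 + 1 + 1 + 1 + 4 + 4 + 4 = 16 = |G|.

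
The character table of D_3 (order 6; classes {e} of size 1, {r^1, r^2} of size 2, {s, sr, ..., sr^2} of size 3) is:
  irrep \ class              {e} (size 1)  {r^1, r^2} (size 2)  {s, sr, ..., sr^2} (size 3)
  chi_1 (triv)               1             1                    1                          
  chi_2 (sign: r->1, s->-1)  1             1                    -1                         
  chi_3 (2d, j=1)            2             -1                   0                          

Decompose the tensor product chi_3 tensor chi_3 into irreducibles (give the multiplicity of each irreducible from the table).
chi_3 tensor chi_3 = chi_1 + chi_2 + chi_3 (all other irreducibles have multiplicity 0).

Solution. The character of a tensor product is the pointwise product (chi_3 * chi_3)(C) = chi_3(C) * chi_3(C):
  {e}: (2)*(2), {r^1, r^2}: (-1)*(-1), {s, sr, ..., sr^2}: (0)*(0)
so (chi_3 * chi_3) takes values
  {e} -> 4, {r^1, r^2} -> 1, {s, sr, ..., sr^2} -> 0.
Now take the inner product of this character with each irreducible chi from the table, <chi_3*chi_3, chi> = (1/6) sum_C |C| (chi_3*chi_3)(C) conj(chi(C)):
  <chi_3*chi_3, chi_1> = (1/6)[1*(4)*conj(1) + 2*(1)*conj(1) + 3*(0)*conj(1)]
      = (1/6)[(4) + (2) + (0)] = 6/6 = 1
  <chi_3*chi_3, chi_2> = (1/6)[1*(4)*conj(1) + 2*(1)*conj(1) + 3*(0)*conj(-1)]
      = (1/6)[(4) + (2) + (0)] = 6/6 = 1
  <chi_3*chi_3, chi_3> = (1/6)[1*(4)*conj(2) + 2*(1)*conj(-1) + 3*(0)*conj(0)]
      = (1/6)[(8) + (-2) + (0)] = 6/6 = 1
Hence the multiplicities are chi_1: 1, chi_2: 1, chi_3: 1. Dimension check: dim(chi_3)*dim(chi_3) = 2*2 = 4 and sum (mult * dim) = 1*1 + 1*1 + 1*2 = 4.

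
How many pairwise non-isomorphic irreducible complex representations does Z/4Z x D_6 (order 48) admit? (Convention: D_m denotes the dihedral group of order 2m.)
24

Justification: The number of irreducible complex representations of a finite group equals its number of conjugacy classes. For a direct product, #classes(G x H) = #classes(G) * #classes(H). Z/4Z has 4 classes (abelian), D_6 has 6 classes, so 4 * 6 = 24, so Z/4Z x D_6 (order 48) has exactly 24 irreducible complex representations.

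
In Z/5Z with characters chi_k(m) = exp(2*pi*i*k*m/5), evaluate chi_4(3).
chi_4(3) = zeta_5^12 = exp(4*I*pi/5)

Proof sketch: chi_4(3) = zeta_5^(4*3) = zeta_5^12. Since zeta_5^5 = 1, this equals zeta_5^2 = exp(2*pi*i*2/5) = exp(4*I*pi/5).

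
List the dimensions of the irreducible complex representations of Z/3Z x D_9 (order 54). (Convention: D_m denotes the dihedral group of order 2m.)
Dimensions: 1, 1, 1, 1, 1, 1, 2, 2, 2, 2, 2, 2, 2, 2, 2, 2, 2, 2

Working: There are 18 irreducibles (= number of conjugacy classes). Their dimensions d_i satisfy sum d_i^2 = |G| = 54: 1 + 1 + 1 + 1 + 1 + 1 + 4 + 4 + 4 + 4 + 4 + 4 + 4 + 4 + 4 + 4 + 4 + 4 = 54. (For the product with Z/3Z: each of the 3 1-dim characters of Z/3Z tensors with each irrep of D_9, giving 3 copies of each D_9-dimension.)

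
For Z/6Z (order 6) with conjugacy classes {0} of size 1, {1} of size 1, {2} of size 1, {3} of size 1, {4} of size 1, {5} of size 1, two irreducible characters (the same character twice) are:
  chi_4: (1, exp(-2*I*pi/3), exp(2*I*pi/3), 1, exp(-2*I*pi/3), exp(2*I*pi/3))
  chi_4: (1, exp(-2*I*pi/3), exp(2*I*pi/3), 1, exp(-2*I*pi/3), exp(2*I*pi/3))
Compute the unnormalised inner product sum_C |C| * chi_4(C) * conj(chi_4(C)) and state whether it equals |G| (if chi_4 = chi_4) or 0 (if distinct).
Sum = 6 = |G| = 6; so <chi_4, chi_4> = 1 (norm-1 confirms irreducibility).

Reasoning: Compute term by term over conjugacy classes (|C| * chi_4(C) * conj(chi_4(C))):
  1*(1)*conj(1) + 1*(exp(-2*I*pi/3))*conj(exp(-2*I*pi/3)) + 1*(exp(2*I*pi/3))*conj(exp(2*I*pi/3)) + 1*(1)*conj(1) + 1*(exp(-2*I*pi/3))*conj(exp(-2*I*pi/3)) + 1*(exp(2*I*pi/3))*conj(exp(2*I*pi/3))
  = (1) + (1) + (1) + (1) + (1) + (1)
  = 6.
(Exp terms are combined using exp(i*s)*conj(exp(i*t)) = exp(i*(s-t)), and sums of them are collapsed using the identity that for every m > 1 the m distinct m-th roots of unity sum to 0, e.g. 1 + exp(2*I*pi/3) + exp(-2*I*pi/3) = 0.)
Dividing by |G| = 6 gives 6/6 = 1, matching the row-orthogonality relation <chi_4, chi_4> = [chi_4 = chi_4].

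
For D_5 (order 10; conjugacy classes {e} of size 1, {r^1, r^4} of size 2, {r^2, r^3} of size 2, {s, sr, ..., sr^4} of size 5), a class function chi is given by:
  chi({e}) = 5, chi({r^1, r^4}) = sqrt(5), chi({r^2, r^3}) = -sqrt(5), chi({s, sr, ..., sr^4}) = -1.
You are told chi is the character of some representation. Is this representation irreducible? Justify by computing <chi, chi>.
Not irreducible (reducible): <chi, chi> = 5 > 1.

Reasoning: <chi, chi> = (1/|G|) sum_C |C| * |chi(C)|^2 = (1/10)[1*|5|^2 + 2*|sqrt(5)|^2 + 2*|-sqrt(5)|^2 + 5*|-1|^2]
  = (1/10)[(25) + (10) + (10) + (5)] = 50/10 = 5.
A character is irreducible iff <chi, chi> = 1, so this representation is reducible.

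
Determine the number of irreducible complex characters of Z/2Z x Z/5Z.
10

The number of irreducible complex representations of a finite group equals its number of conjugacy classes. Z/2Z x Z/5Z is abelian of order 10, so every element is its own conjugacy class: 10 classes, so Z/2Z x Z/5Z (order 10) has exactly 10 irreducible complex representations.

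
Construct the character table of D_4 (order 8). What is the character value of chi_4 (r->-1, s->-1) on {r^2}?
Conjugacy classes: {e} of size 1, {r^2} of size 1, {r^1, r^3} of size 2, {s, sr^2, ...} of size 2, {sr, sr^3, ...} of size 2.
Character table:
  irrep \ class              {e} (size 1)  {r^2} (size 1)  {r^1, r^3} (size 2)  {s, sr^2, ...} (size 2)  {sr, sr^3, ...} (size 2)
  chi_1 (triv)               1             1               1                    1                        1                       
  chi_2 (sign: r->1, s->-1)  1             1               1                    -1                       -1                      
  chi_3 (r->-1, s->1)        1             1               -1                   1                        -1                      
  chi_4 (r->-1, s->-1)       1             1               -1                   -1                       1                       
  chi_5 (2d, j=1)            2             -2              0                    0                        0                       

Spot check: chi_4 (r->-1, s->-1) on {r^2} = 1.

Argument: D_4 has order 2*4 = 8 with 5 conjugacy classes, hence 5 irreducibles. Sum of squared dims 1 + 1 + 1 + 1 + 4 = 8 = |G|. Linear characters come from the abelianisation; the 2-dimensional irreps have character r^k -> 2*cos(2*pi*j*k/4), reflections -> 0.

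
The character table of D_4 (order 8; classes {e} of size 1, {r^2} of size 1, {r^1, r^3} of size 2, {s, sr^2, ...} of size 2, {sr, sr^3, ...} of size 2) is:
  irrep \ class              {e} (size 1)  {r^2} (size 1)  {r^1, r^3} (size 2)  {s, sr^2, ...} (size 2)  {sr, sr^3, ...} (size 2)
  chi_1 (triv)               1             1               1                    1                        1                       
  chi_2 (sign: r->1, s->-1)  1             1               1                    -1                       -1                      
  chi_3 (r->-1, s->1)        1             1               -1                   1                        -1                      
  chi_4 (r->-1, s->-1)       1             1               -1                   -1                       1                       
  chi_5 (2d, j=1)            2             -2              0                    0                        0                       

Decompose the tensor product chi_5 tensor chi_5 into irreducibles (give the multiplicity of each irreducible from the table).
chi_5 tensor chi_5 = chi_1 + chi_2 + chi_3 + chi_4 (all other irreducibles have multiplicity 0).

Solution. The character of a tensor product is the pointwise product (chi_5 * chi_5)(C) = chi_5(C) * chi_5(C):
  {e}: (2)*(2), {r^2}: (-2)*(-2), {r^1, r^3}: (0)*(0), {s, sr^2, ...}: (0)*(0), {sr, sr^3, ...}: (0)*(0)
so (chi_5 * chi_5) takes values
  {e} -> 4, {r^2} -> 4, {r^1, r^3} -> 0, {s, sr^2, ...} -> 0, {sr, sr^3, ...} -> 0.
Now take the inner product of this character with each irreducible chi from the table, <chi_5*chi_5, chi> = (1/8) sum_C |C| (chi_5*chi_5)(C) conj(chi(C)):
  <chi_5*chi_5, chi_1> = (1/8)[1*(4)*conj(1) + 1*(4)*conj(1) + 2*(0)*conj(1) + 2*(0)*conj(1) + 2*(0)*conj(1)]
      = (1/8)[(4) + (4) + (0) + (0) + (0)] = 8/8 = 1
  <chi_5*chi_5, chi_2> = (1/8)[1*(4)*conj(1) + 1*(4)*conj(1) + 2*(0)*conj(1) + 2*(0)*conj(-1) + 2*(0)*conj(-1)]
      = (1/8)[(4) + (4) + (0) + (0) + (0)] = 8/8 = 1
  <chi_5*chi_5, chi_3> = (1/8)[1*(4)*conj(1) + 1*(4)*conj(1) + 2*(0)*conj(-1) + 2*(0)*conj(1) + 2*(0)*conj(-1)]
      = (1/8)[(4) + (4) + (0) + (0) + (0)] = 8/8 = 1
  <chi_5*chi_5, chi_4> = (1/8)[1*(4)*conj(1) + 1*(4)*conj(1) + 2*(0)*conj(-1) + 2*(0)*conj(-1) + 2*(0)*conj(1)]
      = (1/8)[(4) + (4) + (0) + (0) + (0)] = 8/8 = 1
  <chi_5*chi_5, chi_5> = (1/8)[1*(4)*conj(2) + 1*(4)*conj(-2) + 2*(0)*conj(0) + 2*(0)*conj(0) + 2*(0)*conj(0)]
      = (1/8)[(8) + (-8) + (0) + (0) + (0)] = 0/8 = 0
Hence the multiplicities are chi_1: 1, chi_2: 1, chi_3: 1, chi_4: 1. Dimension check: dim(chi_5)*dim(chi_5) = 2*2 = 4 and sum (mult * dim) = 1*1 + 1*1 + 1*1 + 1*1 = 4.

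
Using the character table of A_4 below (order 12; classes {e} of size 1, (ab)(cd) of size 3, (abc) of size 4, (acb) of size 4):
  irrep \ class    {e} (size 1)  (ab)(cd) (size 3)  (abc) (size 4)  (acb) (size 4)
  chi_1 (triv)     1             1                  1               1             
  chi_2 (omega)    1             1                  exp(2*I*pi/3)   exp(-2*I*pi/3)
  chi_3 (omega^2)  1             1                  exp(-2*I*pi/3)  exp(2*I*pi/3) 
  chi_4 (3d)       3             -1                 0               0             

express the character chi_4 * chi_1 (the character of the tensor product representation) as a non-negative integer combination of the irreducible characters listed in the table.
chi_4 tensor chi_1 = chi_4 (all other irreducibles have multiplicity 0).

Argument: The character of a tensor product is the pointwise product (chi_4 * chi_1)(C) = chi_4(C) * chi_1(C):
  {e}: (3)*(1), (ab)(cd): (-1)*(1), (abc): (0)*(1), (acb): (0)*(1)
so (chi_4 * chi_1) takes values
  {e} -> 3, (ab)(cd) -> -1, (abc) -> 0, (acb) -> 0.
Now take the inner product of this character with each irreducible chi from the table, <chi_4*chi_1, chi> = (1/12) sum_C |C| (chi_4*chi_1)(C) conj(chi(C)):
  <chi_4*chi_1, chi_1> = (1/12)[1*(3)*conj(1) + 3*(-1)*conj(1) + 4*(0)*conj(1) + 4*(0)*conj(1)]
      = (1/12)[(3) + (-3) + (0) + (0)] = 0/12 = 0
  <chi_4*chi_1, chi_2> = (1/12)[1*(3)*conj(1) + 3*(-1)*conj(1) + 4*(0)*conj(exp(2*I*pi/3)) + 4*(0)*conj(exp(-2*I*pi/3))]
      = (1/12)[(3) + (-3) + (0) + (0)] = 0/12 = 0
  <chi_4*chi_1, chi_3> = (1/12)[1*(3)*conj(1) + 3*(-1)*conj(1) + 4*(0)*conj(exp(-2*I*pi/3)) + 4*(0)*conj(exp(2*I*pi/3))]
      = (1/12)[(3) + (-3) + (0) + (0)] = 0/12 = 0
  <chi_4*chi_1, chi_4> = (1/12)[1*(3)*conj(3) + 3*(-1)*conj(-1) + 4*(0)*conj(0) + 4*(0)*conj(0)]
      = (1/12)[(9) + (3) + (0) + (0)] = 12/12 = 1
(Exp terms are combined using exp(i*s)*conj(exp(i*t)) = exp(i*(s-t)), and sums of them are collapsed using the identity that for every m > 1 the m distinct m-th roots of unity sum to 0, e.g. 1 + exp(2*I*pi/3) + exp(-2*I*pi/3) = 0.)
Hence the multiplicities are chi_4: 1. Dimension check: dim(chi_4)*dim(chi_1) = 3*1 = 3 and sum (mult * dim) = 1*3 = 3.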